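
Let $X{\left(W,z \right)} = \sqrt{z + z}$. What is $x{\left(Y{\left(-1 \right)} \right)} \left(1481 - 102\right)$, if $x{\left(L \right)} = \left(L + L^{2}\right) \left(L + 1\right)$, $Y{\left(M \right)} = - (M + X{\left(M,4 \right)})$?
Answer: $60676 - 44128 \sqrt{2} \approx -1730.4$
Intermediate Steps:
$X{\left(W,z \right)} = \sqrt{2} \sqrt{z}$ ($X{\left(W,z \right)} = \sqrt{2 z} = \sqrt{2} \sqrt{z}$)
$Y{\left(M \right)} = - M - 2 \sqrt{2}$ ($Y{\left(M \right)} = - (M + \sqrt{2} \sqrt{4}) = - (M + \sqrt{2} \cdot 2) = - (M + 2 \sqrt{2}) = - M - 2 \sqrt{2}$)
$x{\left(L \right)} = \left(1 + L\right) \left(L + L^{2}\right)$ ($x{\left(L \right)} = \left(L + L^{2}\right) \left(1 + L\right) = \left(1 + L\right) \left(L + L^{2}\right)$)
$x{\left(Y{\left(-1 \right)} \right)} \left(1481 - 102\right) = \left(\left(-1\right) \left(-1\right) - 2 \sqrt{2}\right) \left(1 + \left(\left(-1\right) \left(-1\right) - 2 \sqrt{2}\right)^{2} + 2 \left(\left(-1\right) \left(-1\right) - 2 \sqrt{2}\right)\right) \left(1481 - 102\right) = \left(1 - 2 \sqrt{2}\right) \left(1 + \left(1 - 2 \sqrt{2}\right)^{2} + 2 \left(1 - 2 \sqrt{2}\right)\right) 1379 = \left(1 - 2 \sqrt{2}\right) \left(1 + \left(1 - 2 \sqrt{2}\right)^{2} + \left(2 - 4 \sqrt{2}\right)\right) 1379 = \left(1 - 2 \sqrt{2}\right) \left(3 + \left(1 - 2 \sqrt{2}\right)^{2} - 4 \sqrt{2}\right) 1379 = 1379 \left(1 - 2 \sqrt{2}\right) \left(3 + \left(1 - 2 \sqrt{2}\right)^{2} - 4 \sqrt{2}\right)$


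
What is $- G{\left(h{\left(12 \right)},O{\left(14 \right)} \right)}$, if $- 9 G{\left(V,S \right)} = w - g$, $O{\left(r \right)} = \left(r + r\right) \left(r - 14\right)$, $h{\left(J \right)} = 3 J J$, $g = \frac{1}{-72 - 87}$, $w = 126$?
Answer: $\frac{20035}{1431} \approx 14.001$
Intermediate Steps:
$g = - \frac{1}{159}$ ($g = \frac{1}{-159} = - \frac{1}{159} \approx -0.0062893$)
$h{\left(J \right)} = 3 J^{2}$
$O{\left(r \right)} = 2 r \left(-14 + r\right)$
$G{\left(V,S \right)} = - \frac{20035}{1431}$ ($G{\left(V,S \right)} = - \frac{126 - - \frac{1}{159}}{9} = - \frac{126 + \frac{1}{159}}{9} = \left(- \frac{1}{9}\right) \frac{20035}{159} = - \frac{20035}{1431}$)
$- G{\left(h{\left(12 \right)},O{\left(14 \right)} \right)} = \left(-1\right) \left(- \frac{20035}{1431}\right) = \frac{20035}{1431}$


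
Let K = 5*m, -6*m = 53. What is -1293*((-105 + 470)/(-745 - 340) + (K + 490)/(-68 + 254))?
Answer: -6937807/2604 ≈ -2664.3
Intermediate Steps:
m = -53/6 (m = -1/6*53 = -53/6 ≈ -8.8333)
K = -265/6 (K = 5*(-53/6) = -265/6 ≈ -44.167)
-1293*((-105 + 470)/(-745 - 340) + (K + 490)/(-68 + 254)) = -1293*((-105 + 470)/(-745 - 340) + (-265/6 + 490)/(-68 + 254)) = -1293*(365/(-1085) + (2675/6)/186) = -1293*(365*(-1/1085) + (2675/6)*(1/186)) = -1293*(-73/217 + 2675/1116) = -1293*16097/7812 = -6937807/2604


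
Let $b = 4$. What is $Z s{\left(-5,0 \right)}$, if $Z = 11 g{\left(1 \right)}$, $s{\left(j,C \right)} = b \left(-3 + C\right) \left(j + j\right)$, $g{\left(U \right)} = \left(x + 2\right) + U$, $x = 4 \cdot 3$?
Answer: $19800$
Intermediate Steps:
$x = 12$
$g{\left(U \right)} = 14 + U$ ($g{\left(U \right)} = \left(12 + 2\right) + U = 14 + U$)
$s{\left(j,C \right)} = 8 j \left(-3 + C\right)$ ($s{\left(j,C \right)} = 4 \left(-3 + C\right) \left(j + j\right) = 4 \left(-3 + C\right) 2 j = 4 \cdot 2 j \left(-3 + C\right) = 8 j \left(-3 + C\right)$)
$Z = 165$ ($Z = 11 \left(14 + 1\right) = 11 \cdot 15 = 165$)
$Z s{\left(-5,0 \right)} = 165 \cdot 8 \left(-5\right) \left(-3 + 0\right) = 165 \cdot 8 \left(-5\right) \left(-3\right) = 165 \cdot 120 = 19800$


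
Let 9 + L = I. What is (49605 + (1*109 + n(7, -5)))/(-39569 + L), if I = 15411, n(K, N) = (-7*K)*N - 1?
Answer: -49958/24167 ≈ -2.0672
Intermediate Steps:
n(K, N) = -1 - 7*K*N (n(K, N) = -7*K*N - 1 = -1 - 7*K*N)
L = 15402 (L = -9 + 15411 = 15402)
(49605 + (1*109 + n(7, -5)))/(-39569 + L) = (49605 + (1*109 + (-1 - 7*7*(-5))))/(-39569 + 15402) = (49605 + (109 + (-1 + 245)))/(-24167) = (49605 + (109 + 244))*(-1/24167) = (49605 + 353)*(-1/24167) = 49958*(-1/24167) = -49958/24167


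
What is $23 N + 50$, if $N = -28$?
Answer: $-594$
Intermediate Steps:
$23 N + 50 = 23 \left(-28\right) + 50 = -644 + 50 = -594$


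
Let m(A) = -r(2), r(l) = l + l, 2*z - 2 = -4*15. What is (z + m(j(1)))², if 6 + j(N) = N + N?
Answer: 1089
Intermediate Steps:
z = -29 (z = 1 + (-4*15)/2 = 1 + (½)*(-60) = 1 - 30 = -29)
r(l) = 2*l
j(N) = -6 + 2*N (j(N) = -6 + (N + N) = -6 + 2*N)
m(A) = -4 (m(A) = -2*2 = -1*4 = -4)
(z + m(j(1)))² = (-29 - 4)² = (-33)² = 1089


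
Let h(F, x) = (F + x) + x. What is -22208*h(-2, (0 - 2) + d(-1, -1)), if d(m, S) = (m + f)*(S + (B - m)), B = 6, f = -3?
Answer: 1199232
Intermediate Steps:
d(m, S) = (-3 + m)*(6 + S - m) (d(m, S) = (m - 3)*(S + (6 - m)) = (-3 + m)*(6 + S - m))
h(F, x) = F + 2*x
-22208*h(-2, (0 - 2) + d(-1, -1)) = -22208*(-2 + 2*((0 - 2) + (-18 - 1*(-1)**2 - 3*(-1) + 9*(-1) - 1*(-1)))) = -22208*(-2 + 2*(-2 + (-18 - 1*1 + 3 - 9 + 1))) = -22208*(-2 + 2*(-2 + (-18 - 1 + 3 - 9 + 1))) = -22208*(-2 + 2*(-2 - 24)) = -22208*(-2 + 2*(-26)) = -22208*(-2 - 52) = -22208*(-54) = 1199232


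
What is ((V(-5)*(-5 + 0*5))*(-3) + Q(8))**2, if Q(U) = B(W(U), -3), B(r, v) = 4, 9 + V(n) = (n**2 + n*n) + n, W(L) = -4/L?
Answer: 295936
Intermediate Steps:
V(n) = -9 + n + 2*n**2 (V(n) = -9 + ((n**2 + n*n) + n) = -9 + ((n**2 + n**2) + n) = -9 + (2*n**2 + n) = -9 + (n + 2*n**2) = -9 + n + 2*n**2)
Q(U) = 4
((V(-5)*(-5 + 0*5))*(-3) + Q(8))**2 = (((-9 - 5 + 2*(-5)**2)*(-5 + 0*5))*(-3) + 4)**2 = (((-9 - 5 + 2*25)*(-5 + 0))*(-3) + 4)**2 = (((-9 - 5 + 50)*(-5))*(-3) + 4)**2 = ((36*(-5))*(-3) + 4)**2 = (-180*(-3) + 4)**2 = (540 + 4)**2 = 544**2 = 295936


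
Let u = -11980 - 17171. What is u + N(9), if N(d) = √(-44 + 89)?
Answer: -29151 + 3*√5 ≈ -29144.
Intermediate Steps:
N(d) = 3*√5 (N(d) = √45 = 3*√5)
u = -29151
u + N(9) = -29151 + 3*√5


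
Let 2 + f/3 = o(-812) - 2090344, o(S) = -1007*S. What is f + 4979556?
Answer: 1161570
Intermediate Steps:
f = -3817986 (f = -6 + 3*(-1007*(-812) - 2090344) = -6 + 3*(817684 - 2090344) = -6 + 3*(-1272660) = -6 - 3817980 = -3817986)
f + 4979556 = -3817986 + 4979556 = 1161570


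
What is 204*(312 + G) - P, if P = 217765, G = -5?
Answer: -155137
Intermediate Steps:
204*(312 + G) - P = 204*(312 - 5) - 1*217765 = 204*307 - 217765 = 62628 - 217765 = -155137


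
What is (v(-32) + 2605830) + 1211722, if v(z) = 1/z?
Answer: 122161663/32 ≈ 3.8176e+6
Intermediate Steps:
(v(-32) + 2605830) + 1211722 = (1/(-32) + 2605830) + 1211722 = (-1/32 + 2605830) + 1211722 = 83386559/32 + 1211722 = 122161663/32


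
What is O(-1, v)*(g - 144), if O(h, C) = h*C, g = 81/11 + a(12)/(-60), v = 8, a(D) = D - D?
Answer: 12024/11 ≈ 1093.1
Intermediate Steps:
a(D) = 0
g = 81/11 (g = 81/11 + 0/(-60) = 81*(1/11) + 0*(-1/60) = 81/11 + 0 = 81/11 ≈ 7.3636)
O(h, C) = C*h
O(-1, v)*(g - 144) = (8*(-1))*(81/11 - 144) = -8*(-1503/11) = 12024/11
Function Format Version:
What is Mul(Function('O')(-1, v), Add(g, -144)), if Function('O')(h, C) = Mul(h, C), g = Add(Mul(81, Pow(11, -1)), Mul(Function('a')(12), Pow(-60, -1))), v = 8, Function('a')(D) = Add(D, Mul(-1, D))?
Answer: Rational(12024, 11) ≈ 1093.1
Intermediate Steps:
Function('a')(D) = 0
g = Rational(81, 11) (g = Add(Mul(81, Pow(11, -1)), Mul(0, Pow(-60, -1))) = Add(Mul(81, Rational(1, 11)), Mul(0, Rational(-1, 60))) = Add(Rational(81, 11), 0) = Rational(81, 11) ≈ 7.3636)
Function('O')(h, C) = Mul(C, h)
Mul(Function('O')(-1, v), Add(g, -144)) = Mul(Mul(8, -1), Add(Rational(81, 11), -144)) = Mul(-8, Rational(-1503, 11)) = Rational(12024, 11)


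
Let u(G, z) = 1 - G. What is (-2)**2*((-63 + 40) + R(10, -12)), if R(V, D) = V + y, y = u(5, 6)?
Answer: -68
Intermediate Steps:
y = -4 (y = 1 - 1*5 = 1 - 5 = -4)
R(V, D) = -4 + V (R(V, D) = V - 4 = -4 + V)
(-2)**2*((-63 + 40) + R(10, -12)) = (-2)**2*((-63 + 40) + (-4 + 10)) = 4*(-23 + 6) = 4*(-17) = -68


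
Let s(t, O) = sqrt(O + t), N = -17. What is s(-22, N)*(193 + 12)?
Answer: 205*I*sqrt(39) ≈ 1280.2*I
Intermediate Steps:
s(-22, N)*(193 + 12) = sqrt(-17 - 22)*(193 + 12) = sqrt(-39)*205 = (I*sqrt(39))*205 = 205*I*sqrt(39)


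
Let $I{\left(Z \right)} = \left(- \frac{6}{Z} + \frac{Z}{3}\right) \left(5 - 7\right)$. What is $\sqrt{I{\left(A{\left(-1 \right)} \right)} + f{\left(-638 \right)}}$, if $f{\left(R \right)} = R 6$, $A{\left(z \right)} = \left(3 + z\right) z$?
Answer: $\frac{i \sqrt{34494}}{3} \approx 61.909 i$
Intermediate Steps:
$A{\left(z \right)} = z \left(3 + z\right)$
$f{\left(R \right)} = 6 R$
$I{\left(Z \right)} = \frac{12}{Z} - \frac{2 Z}{3}$ ($I{\left(Z \right)} = \left(- \frac{6}{Z} + Z \frac{1}{3}\right) \left(-2\right) = \left(- \frac{6}{Z} + \frac{Z}{3}\right) \left(-2\right) = \frac{12}{Z} - \frac{2 Z}{3}$)
$\sqrt{I{\left(A{\left(-1 \right)} \right)} + f{\left(-638 \right)}} = \sqrt{\left(\frac{12}{\left(-1\right) \left(3 - 1\right)} - \frac{2 \left(- (3 - 1)\right)}{3}\right) + 6 \left(-638\right)} = \sqrt{\left(\frac{12}{\left(-1\right) 2} - \frac{2 \left(\left(-1\right) 2\right)}{3}\right) - 3828} = \sqrt{\left(\frac{12}{-2} - - \frac{4}{3}\right) - 3828} = \sqrt{\left(12 \left(- \frac{1}{2}\right) + \frac{4}{3}\right) - 3828} = \sqrt{\left(-6 + \frac{4}{3}\right) - 3828} = \sqrt{- \frac{14}{3} - 3828} = \sqrt{- \frac{11498}{3}} = \frac{i \sqrt{34494}}{3}$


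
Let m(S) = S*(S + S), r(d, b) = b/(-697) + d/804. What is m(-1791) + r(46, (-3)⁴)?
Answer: 1797545923697/280194 ≈ 6.4154e+6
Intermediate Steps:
r(d, b) = -b/697 + d/804 (r(d, b) = b*(-1/697) + d*(1/804) = -b/697 + d/804)
m(S) = 2*S² (m(S) = S*(2*S) = 2*S²)
m(-1791) + r(46, (-3)⁴) = 2*(-1791)² + (-1/697*(-3)⁴ + (1/804)*46) = 2*3207681 + (-1/697*81 + 23/402) = 6415362 + (-81/697 + 23/402) = 6415362 - 16531/280194 = 1797545923697/280194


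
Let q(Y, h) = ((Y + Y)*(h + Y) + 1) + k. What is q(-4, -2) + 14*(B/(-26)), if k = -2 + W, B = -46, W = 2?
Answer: 959/13 ≈ 73.769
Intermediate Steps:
k = 0 (k = -2 + 2 = 0)
q(Y, h) = 1 + 2*Y*(Y + h) (q(Y, h) = ((Y + Y)*(h + Y) + 1) + 0 = ((2*Y)*(Y + h) + 1) + 0 = (2*Y*(Y + h) + 1) + 0 = (1 + 2*Y*(Y + h)) + 0 = 1 + 2*Y*(Y + h))
q(-4, -2) + 14*(B/(-26)) = (1 + 2*(-4)**2 + 2*(-4)*(-2)) + 14*(-46/(-26)) = (1 + 2*16 + 16) + 14*(-46*(-1/26)) = (1 + 32 + 16) + 14*(23/13) = 49 + 322/13 = 959/13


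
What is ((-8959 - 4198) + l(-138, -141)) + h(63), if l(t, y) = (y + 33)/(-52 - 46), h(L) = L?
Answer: -641552/49 ≈ -13093.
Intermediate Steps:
l(t, y) = -33/98 - y/98 (l(t, y) = (33 + y)/(-98) = (33 + y)*(-1/98) = -33/98 - y/98)
((-8959 - 4198) + l(-138, -141)) + h(63) = ((-8959 - 4198) + (-33/98 - 1/98*(-141))) + 63 = (-13157 + (-33/98 + 141/98)) + 63 = (-13157 + 54/49) + 63 = -644639/49 + 63 = -641552/49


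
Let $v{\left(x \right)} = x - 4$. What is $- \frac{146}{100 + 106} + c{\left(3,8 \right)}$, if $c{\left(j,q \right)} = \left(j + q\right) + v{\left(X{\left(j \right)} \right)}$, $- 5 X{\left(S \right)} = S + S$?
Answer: $\frac{2622}{515} \approx 5.0913$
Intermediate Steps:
$X{\left(S \right)} = - \frac{2 S}{5}$ ($X{\left(S \right)} = - \frac{S + S}{5} = - \frac{2 S}{5}$)
$v{\left(x \right)} = -4 + x$
$c{\left(j,q \right)} = -4 + q + \frac{3 j}{5}$ ($c{\left(j,q \right)} = \left(j + q\right) - \left(4 + \frac{2 j}{5}\right) = -4 + q + \frac{3 j}{5}$)
$- \frac{146}{100 + 106} + c{\left(3,8 \right)} = - \frac{146}{100 + 106} + \left(-4 + 8 + \frac{3}{5} \cdot 3\right) = - \frac{146}{206} + \left(-4 + 8 + \frac{9}{5}\right) = \left(-146\right) \frac{1}{206} + \frac{29}{5} = - \frac{73}{103} + \frac{29}{5} = \frac{2622}{515}$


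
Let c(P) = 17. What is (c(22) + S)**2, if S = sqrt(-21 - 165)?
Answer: (17 + I*sqrt(186))**2 ≈ 103.0 + 463.7*I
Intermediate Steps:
S = I*sqrt(186) (S = sqrt(-186) = I*sqrt(186) ≈ 13.638*I)
(c(22) + S)**2 = (17 + I*sqrt(186))**2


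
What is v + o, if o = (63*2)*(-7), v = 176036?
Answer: 175154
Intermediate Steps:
o = -882 (o = 126*(-7) = -882)
v + o = 176036 - 882 = 175154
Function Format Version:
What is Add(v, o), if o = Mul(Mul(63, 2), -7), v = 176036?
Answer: 175154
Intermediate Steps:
o = -882 (o = Mul(126, -7) = -882)
Add(v, o) = Add(176036, -882) = 175154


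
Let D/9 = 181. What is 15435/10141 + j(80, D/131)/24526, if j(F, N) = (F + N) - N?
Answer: 189685045/124359083 ≈ 1.5253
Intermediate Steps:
D = 1629 (D = 9*181 = 1629)
j(F, N) = F
15435/10141 + j(80, D/131)/24526 = 15435/10141 + 80/24526 = 15435*(1/10141) + 80*(1/24526) = 15435/10141 + 40/12263 = 189685045/124359083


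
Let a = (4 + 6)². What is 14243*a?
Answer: 1424300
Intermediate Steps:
a = 100 (a = 10² = 100)
14243*a = 14243*100 = 1424300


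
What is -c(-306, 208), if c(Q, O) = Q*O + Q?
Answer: 63954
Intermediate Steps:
c(Q, O) = Q + O*Q (c(Q, O) = O*Q + Q = Q + O*Q)
-c(-306, 208) = -(-306)*(1 + 208) = -(-306)*209 = -1*(-63954) = 63954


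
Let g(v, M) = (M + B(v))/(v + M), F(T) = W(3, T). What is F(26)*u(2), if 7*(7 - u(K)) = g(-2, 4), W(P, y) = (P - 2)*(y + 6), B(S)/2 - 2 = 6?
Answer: 1248/7 ≈ 178.29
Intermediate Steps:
B(S) = 16 (B(S) = 4 + 2*6 = 4 + 12 = 16)
W(P, y) = (-2 + P)*(6 + y)
F(T) = 6 + T (F(T) = -12 - 2*T + 6*3 + 3*T = -12 - 2*T + 18 + 3*T = 6 + T)
g(v, M) = (16 + M)/(M + v) (g(v, M) = (M + 16)/(v + M) = (16 + M)/(M + v))
u(K) = 39/7 (u(K) = 7 - (16 + 4)/(7*(4 - 2)) = 7 - 20/(7*2) = 7 - 20/14 = 7 - ⅐*10 = 7 - 10/7 = 39/7)
F(26)*u(2) = (6 + 26)*(39/7) = 32*(39/7) = 1248/7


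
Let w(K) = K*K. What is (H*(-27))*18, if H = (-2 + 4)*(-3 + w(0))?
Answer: 2916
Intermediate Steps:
w(K) = K**2
H = -6 (H = (-2 + 4)*(-3 + 0**2) = 2*(-3 + 0) = 2*(-3) = -6)
(H*(-27))*18 = -6*(-27)*18 = 162*18 = 2916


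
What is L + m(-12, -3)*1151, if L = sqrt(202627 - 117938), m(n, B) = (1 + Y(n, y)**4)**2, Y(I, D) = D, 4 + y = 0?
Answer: 76022399 + sqrt(84689) ≈ 7.6023e+7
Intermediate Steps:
y = -4 (y = -4 + 0 = -4)
m(n, B) = 66049 (m(n, B) = (1 + (-4)**4)**2 = (1 + 256)**2 = 257**2 = 66049)
L = sqrt(84689) ≈ 291.01
L + m(-12, -3)*1151 = sqrt(84689) + 66049*1151 = sqrt(84689) + 76022399 = 76022399 + sqrt(84689)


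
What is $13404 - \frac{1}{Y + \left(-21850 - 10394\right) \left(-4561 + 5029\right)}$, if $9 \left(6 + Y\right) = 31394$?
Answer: $\frac{1820000320761}{135780388} \approx 13404.0$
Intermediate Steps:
$Y = \frac{31340}{9}$ ($Y = -6 + \frac{1}{9} \cdot 31394 = -6 + \frac{31394}{9} = \frac{31340}{9} \approx 3482.2$)
$13404 - \frac{1}{Y + \left(-21850 - 10394\right) \left(-4561 + 5029\right)} = 13404 - \frac{1}{\frac{31340}{9} + \left(-21850 - 10394\right) \left(-4561 + 5029\right)} = 13404 - \frac{1}{\frac{31340}{9} - 15090192} = 13404 - \frac{1}{- \frac{135780388}{9}} = 13404 - - \frac{9}{135780388} = 13404 + \frac{9}{135780388} = \frac{1820000320761}{135780388}$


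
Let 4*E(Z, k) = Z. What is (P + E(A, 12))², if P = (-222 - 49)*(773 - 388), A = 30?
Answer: 43536909025/4 ≈ 1.0884e+10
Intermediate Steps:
E(Z, k) = Z/4
P = -104335 (P = -271*385 = -104335)
(P + E(A, 12))² = (-104335 + (¼)*30)² = (-104335 + 15/2)² = (-208655/2)² = 43536909025/4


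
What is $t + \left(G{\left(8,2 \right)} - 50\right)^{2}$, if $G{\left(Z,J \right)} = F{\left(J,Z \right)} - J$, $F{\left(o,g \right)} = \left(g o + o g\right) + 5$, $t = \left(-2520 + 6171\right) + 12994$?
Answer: $16870$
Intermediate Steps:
$t = 16645$ ($t = 3651 + 12994 = 16645$)
$F{\left(o,g \right)} = 5 + 2 g o$ ($F{\left(o,g \right)} = \left(g o + g o\right) + 5 = 2 g o + 5 = 5 + 2 g o$)
$G{\left(Z,J \right)} = 5 - J + 2 J Z$ ($G{\left(Z,J \right)} = \left(5 + 2 Z J\right) - J = \left(5 + 2 J Z\right) - J = 5 - J + 2 J Z$)
$t + \left(G{\left(8,2 \right)} - 50\right)^{2} = 16645 + \left(\left(5 - 2 + 2 \cdot 2 \cdot 8\right) - 50\right)^{2} = 16645 + \left(\left(5 - 2 + 32\right) - 50\right)^{2} = 16645 + \left(35 - 50\right)^{2} = 16645 + \left(-15\right)^{2} = 16645 + 225 = 16870$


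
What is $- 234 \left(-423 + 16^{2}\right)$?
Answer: $39078$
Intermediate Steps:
$- 234 \left(-423 + 16^{2}\right) = - 234 \left(-423 + 256\right) = \left(-234\right) \left(-167\right) = 39078$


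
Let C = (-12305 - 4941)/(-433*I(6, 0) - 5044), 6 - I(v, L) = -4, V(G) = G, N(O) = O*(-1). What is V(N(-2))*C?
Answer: 17246/4687 ≈ 3.6795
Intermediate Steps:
N(O) = -O
I(v, L) = 10 (I(v, L) = 6 - 1*(-4) = 6 + 4 = 10)
C = 8623/4687 (C = (-12305 - 4941)/(-433*10 - 5044) = -17246/(-4330 - 5044) = -17246/(-9374) = -17246*(-1/9374) = 8623/4687 ≈ 1.8398)
V(N(-2))*C = -1*(-2)*(8623/4687) = 2*(8623/4687) = 17246/4687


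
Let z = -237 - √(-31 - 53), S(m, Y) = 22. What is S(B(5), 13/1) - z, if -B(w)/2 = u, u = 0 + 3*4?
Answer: 259 + 2*I*√21 ≈ 259.0 + 9.1651*I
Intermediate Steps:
u = 12 (u = 0 + 12 = 12)
B(w) = -24 (B(w) = -2*12 = -24)
z = -237 - 2*I*√21 (z = -237 - √(-84) = -237 - 2*I*√21 ≈ -237.0 - 9.1651*I)
S(B(5), 13/1) - z = 22 - (-237 - 2*I*√21) = 22 + (237 + 2*I*√21) = 259 + 2*I*√21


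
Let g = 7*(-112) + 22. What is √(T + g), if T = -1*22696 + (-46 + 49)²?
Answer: I*√23449 ≈ 153.13*I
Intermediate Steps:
T = -22687 (T = -22696 + 3² = -22696 + 9 = -22687)
g = -762 (g = -784 + 22 = -762)
√(T + g) = √(-22687 - 762) = √(-23449) = I*√23449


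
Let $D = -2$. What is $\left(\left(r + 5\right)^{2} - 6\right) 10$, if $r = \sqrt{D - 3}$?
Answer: $140 + 100 i \sqrt{5} \approx 140.0 + 223.61 i$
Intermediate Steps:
$r = i \sqrt{5}$ ($r = \sqrt{-2 - 3} = \sqrt{-5} = i \sqrt{5} \approx 2.2361 i$)
$\left(\left(r + 5\right)^{2} - 6\right) 10 = \left(\left(i \sqrt{5} + 5\right)^{2} - 6\right) 10 = \left(\left(5 + i \sqrt{5}\right)^{2} - 6\right) 10 = \left(-6 + \left(5 + i \sqrt{5}\right)^{2}\right) 10 = -60 + 10 \left(5 + i \sqrt{5}\right)^{2}$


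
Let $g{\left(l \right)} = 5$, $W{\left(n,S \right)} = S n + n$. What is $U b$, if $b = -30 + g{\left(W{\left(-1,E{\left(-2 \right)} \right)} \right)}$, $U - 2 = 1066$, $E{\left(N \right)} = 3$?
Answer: $-26700$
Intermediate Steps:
$W{\left(n,S \right)} = n + S n$
$U = 1068$ ($U = 2 + 1066 = 1068$)
$b = -25$ ($b = -30 + 5 = -25$)
$U b = 1068 \left(-25\right) = -26700$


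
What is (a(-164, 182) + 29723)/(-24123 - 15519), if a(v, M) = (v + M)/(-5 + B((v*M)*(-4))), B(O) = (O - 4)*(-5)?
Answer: -17742996217/23664093690 ≈ -0.74979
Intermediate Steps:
B(O) = 20 - 5*O (B(O) = (-4 + O)*(-5) = 20 - 5*O)
a(v, M) = (M + v)/(15 + 20*M*v) (a(v, M) = (v + M)/(-5 + (20 - 5*v*M*(-4))) = (M + v)/(-5 + (20 - 5*M*v*(-4))) = (M + v)/(-5 + (20 - (-20)*M*v)) = (M + v)/(-5 + (20 + 20*M*v)) = (M + v)/(15 + 20*M*v))
(a(-164, 182) + 29723)/(-24123 - 15519) = ((182 - 164)/(5*(3 + 4*182*(-164))) + 29723)/(-24123 - 15519) = ((⅕)*18/(3 - 119392) + 29723)/(-39642) = ((⅕)*18/(-119389) + 29723)*(-1/39642) = ((⅕)*(-1/119389)*18 + 29723)*(-1/39642) = (-18/596945 + 29723)*(-1/39642) = (17742996217/596945)*(-1/39642) = -17742996217/23664093690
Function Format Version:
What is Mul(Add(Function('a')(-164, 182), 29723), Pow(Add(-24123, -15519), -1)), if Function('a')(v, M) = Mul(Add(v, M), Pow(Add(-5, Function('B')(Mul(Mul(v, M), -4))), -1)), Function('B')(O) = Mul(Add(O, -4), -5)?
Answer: Rational(-17742996217, 23664093690) ≈ -0.74979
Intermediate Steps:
Function('B')(O) = Add(20, Mul(-5, O)) (Function('B')(O) = Mul(Add(-4, O), -5) = Add(20, Mul(-5, O)))
Function('a')(v, M) = Mul(Pow(Add(15, Mul(20, M, v)), -1), Add(M, v)) (Function('a')(v, M) = Mul(Add(v, M), Pow(Add(-5, Add(20, Mul(-5, Mul(Mul(v, M), -4)))), -1)) = Mul(Add(M, v), Pow(Add(-5, Add(20, Mul(-5, Mul(Mul(M, v), -4)))), -1)) = Mul(Add(M, v), Pow(Add(-5, Add(20, Mul(-5, Mul(-4, M, v)))), -1)) = Mul(Add(M, v), Pow(Add(-5, Add(20, Mul(20, M, v))), -1)) = Mul(Add(M, v), Pow(Add(15, Mul(20, M, v)), -1)) = Mul(Pow(Add(15, Mul(20, M, v)), -1), Add(M, v)))
Mul(Add(Function('a')(-164, 182), 29723), Pow(Add(-24123, -15519), -1)) = Mul(Add(Mul(Rational(1, 5), Pow(Add(3, Mul(4, 182, -164)), -1), Add(182, -164)), 29723), Pow(Add(-24123, -15519), -1)) = Mul(Add(Mul(Rational(1, 5), Pow(Add(3, -119392), -1), 18), 29723), Pow(-39642, -1)) = Mul(Add(Mul(Rational(1, 5), Pow(-119389, -1), 18), 29723), Rational(-1, 39642)) = Mul(Add(Mul(Rational(1, 5), Rational(-1, 119389), 18), 29723), Rational(-1, 39642)) = Mul(Add(Rational(-18, 596945), 29723), Rational(-1, 39642)) = Mul(Rational(17742996217, 596945), Rational(-1, 39642)) = Rational(-17742996217, 23664093690)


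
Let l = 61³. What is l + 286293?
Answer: 513274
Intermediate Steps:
l = 226981
l + 286293 = 226981 + 286293 = 513274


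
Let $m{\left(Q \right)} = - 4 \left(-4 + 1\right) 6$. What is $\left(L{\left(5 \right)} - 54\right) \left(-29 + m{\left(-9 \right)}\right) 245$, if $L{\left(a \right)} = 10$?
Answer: $-463540$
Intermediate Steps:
$m{\left(Q \right)} = 72$ ($m{\left(Q \right)} = \left(-4\right) \left(-3\right) 6 = 12 \cdot 6 = 72$)
$\left(L{\left(5 \right)} - 54\right) \left(-29 + m{\left(-9 \right)}\right) 245 = \left(10 - 54\right) \left(-29 + 72\right) 245 = \left(-44\right) 43 \cdot 245 = \left(-1892\right) 245 = -463540$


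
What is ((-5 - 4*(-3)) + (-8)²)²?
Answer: 5041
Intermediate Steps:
((-5 - 4*(-3)) + (-8)²)² = ((-5 + 12) + 64)² = (7 + 64)² = 71² = 5041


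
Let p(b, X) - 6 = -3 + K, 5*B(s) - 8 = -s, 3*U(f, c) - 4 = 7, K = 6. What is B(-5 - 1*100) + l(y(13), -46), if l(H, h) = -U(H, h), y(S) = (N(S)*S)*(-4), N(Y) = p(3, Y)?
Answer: 284/15 ≈ 18.933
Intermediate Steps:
U(f, c) = 11/3 (U(f, c) = 4/3 + (⅓)*7 = 4/3 + 7/3 = 11/3)
B(s) = 8/5 - s/5 (B(s) = 8/5 + (-s)/5 = 8/5 - s/5)
p(b, X) = 9 (p(b, X) = 6 + (-3 + 6) = 6 + 3 = 9)
N(Y) = 9
y(S) = -36*S (y(S) = (9*S)*(-4) = -36*S)
l(H, h) = -11/3 (l(H, h) = -1*11/3 = -11/3)
B(-5 - 1*100) + l(y(13), -46) = (8/5 - (-5 - 1*100)/5) - 11/3 = (8/5 - (-5 - 100)/5) - 11/3 = (8/5 - ⅕*(-105)) - 11/3 = (8/5 + 21) - 11/3 = 113/5 - 11/3 = 284/15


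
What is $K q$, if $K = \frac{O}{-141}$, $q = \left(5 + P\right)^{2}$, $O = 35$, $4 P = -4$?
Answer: $- \frac{560}{141} \approx -3.9716$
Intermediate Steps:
$P = -1$ ($P = \frac{1}{4} \left(-4\right) = -1$)
$q = 16$ ($q = \left(5 - 1\right)^{2} = 4^{2} = 16$)
$K = - \frac{35}{141}$ ($K = \frac{1}{-141} \cdot 35 = \left(- \frac{1}{141}\right) 35 = - \frac{35}{141} \approx -0.24823$)
$K q = \left(- \frac{35}{141}\right) 16 = - \frac{560}{141}$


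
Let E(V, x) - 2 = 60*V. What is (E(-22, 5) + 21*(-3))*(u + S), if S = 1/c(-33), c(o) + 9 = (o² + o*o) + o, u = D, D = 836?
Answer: -2466047557/2136 ≈ -1.1545e+6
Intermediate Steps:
u = 836
E(V, x) = 2 + 60*V
c(o) = -9 + o + 2*o² (c(o) = -9 + ((o² + o*o) + o) = -9 + ((o² + o²) + o) = -9 + (2*o² + o) = -9 + (o + 2*o²) = -9 + o + 2*o²)
S = 1/2136 (S = 1/(-9 - 33 + 2*(-33)²) = 1/(-9 - 33 + 2*1089) = 1/(-9 - 33 + 2178) = 1/2136 ≈ 0.00046816)
(E(-22, 5) + 21*(-3))*(u + S) = ((2 + 60*(-22)) + 21*(-3))*(836 + 1/2136) = ((2 - 1320) - 63)*(1785697/2136) = (-1318 - 63)*(1785697/2136) = -1381*1785697/2136 = -2466047557/2136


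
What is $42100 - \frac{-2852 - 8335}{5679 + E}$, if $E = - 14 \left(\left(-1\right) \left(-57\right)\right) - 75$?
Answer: $\frac{22482643}{534} \approx 42102.0$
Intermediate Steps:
$E = -873$ ($E = \left(-14\right) 57 - 75 = -798 - 75 = -873$)
$42100 - \frac{-2852 - 8335}{5679 + E} = 42100 - \frac{-2852 - 8335}{5679 - 873} = 42100 - - \frac{11187}{4806} = 42100 - \left(-11187\right) \frac{1}{4806} = 42100 - - \frac{1243}{534} = 42100 + \frac{1243}{534} = \frac{22482643}{534}$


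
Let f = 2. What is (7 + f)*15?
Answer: 135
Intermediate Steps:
(7 + f)*15 = (7 + 2)*15 = 9*15 = 135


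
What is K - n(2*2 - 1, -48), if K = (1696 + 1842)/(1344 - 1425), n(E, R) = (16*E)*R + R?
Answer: 186974/81 ≈ 2308.3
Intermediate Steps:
n(E, R) = R + 16*E*R (n(E, R) = 16*E*R + R = R + 16*E*R)
K = -3538/81 (K = 3538/(-81) = 3538*(-1/81) = -3538/81 ≈ -43.679)
K - n(2*2 - 1, -48) = -3538/81 - (-48)*(1 + 16*(2*2 - 1)) = -3538/81 - (-48)*(1 + 16*(4 - 1)) = -3538/81 - (-48)*(1 + 16*3) = -3538/81 - (-48)*(1 + 48) = -3538/81 - (-48)*49 = -3538/81 - 1*(-2352) = -3538/81 + 2352 = 186974/81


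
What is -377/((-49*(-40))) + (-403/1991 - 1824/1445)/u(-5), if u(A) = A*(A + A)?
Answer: -6249063699/28194551000 ≈ -0.22164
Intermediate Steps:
u(A) = 2*A**2 (u(A) = A*(2*A) = 2*A**2)
-377/((-49*(-40))) + (-403/1991 - 1824/1445)/u(-5) = -377/((-49*(-40))) + (-403/1991 - 1824/1445)/((2*(-5)**2)) = -377/1960 + (-403*1/1991 - 1824*1/1445)/((2*25)) = -377*1/1960 + (-403/1991 - 1824/1445)/50 = -377/1960 - 4213919/2876995*1/50 = -377/1960 - 4213919/143849750 = -6249063699/28194551000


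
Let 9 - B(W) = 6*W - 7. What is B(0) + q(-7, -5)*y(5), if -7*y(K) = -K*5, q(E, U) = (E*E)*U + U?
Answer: -6138/7 ≈ -876.86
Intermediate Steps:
B(W) = 16 - 6*W (B(W) = 9 - (6*W - 7) = 9 - (-7 + 6*W) = 9 + (7 - 6*W) = 16 - 6*W)
q(E, U) = U + U*E² (q(E, U) = E²*U + U = U*E² + U = U + U*E²)
y(K) = 5*K/7 (y(K) = -(-K)*5/7 = -(-5)*K/7 = 5*K/7)
B(0) + q(-7, -5)*y(5) = (16 - 6*0) + (-5*(1 + (-7)²))*((5/7)*5) = (16 + 0) - 5*(1 + 49)*(25/7) = 16 - 5*50*(25/7) = 16 - 250*25/7 = 16 - 6250/7 = -6138/7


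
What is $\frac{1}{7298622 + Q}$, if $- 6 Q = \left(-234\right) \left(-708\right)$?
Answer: $\frac{1}{7271010} \approx 1.3753 \cdot 10^{-7}$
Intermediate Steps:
$Q = -27612$ ($Q = - \frac{\left(-234\right) \left(-708\right)}{6} = \left(- \frac{1}{6}\right) 165672 = -27612$)
$\frac{1}{7298622 + Q} = \frac{1}{7298622 - 27612} = \frac{1}{7271010}$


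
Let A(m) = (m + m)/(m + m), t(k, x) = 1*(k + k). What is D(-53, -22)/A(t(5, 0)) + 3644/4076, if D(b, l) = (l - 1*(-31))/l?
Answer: 10871/22418 ≈ 0.48492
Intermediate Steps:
t(k, x) = 2*k (t(k, x) = 1*(2*k) = 2*k)
D(b, l) = (31 + l)/l (D(b, l) = (l + 31)/l = (31 + l)/l)
A(m) = 1 (A(m) = (2*m)/((2*m)) = (2*m)*(1/(2*m)) = 1)
D(-53, -22)/A(t(5, 0)) + 3644/4076 = ((31 - 22)/(-22))/1 + 3644/4076 = -1/22*9*1 + 3644*(1/4076) = -9/22*1 + 911/1019 = -9/22 + 911/1019 = 10871/22418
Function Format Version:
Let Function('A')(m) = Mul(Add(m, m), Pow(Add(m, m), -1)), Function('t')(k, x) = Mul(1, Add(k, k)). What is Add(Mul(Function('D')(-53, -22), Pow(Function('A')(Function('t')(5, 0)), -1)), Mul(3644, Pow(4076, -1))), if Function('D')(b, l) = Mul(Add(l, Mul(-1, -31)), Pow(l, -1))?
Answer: Rational(10871, 22418) ≈ 0.48492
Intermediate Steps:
Function('t')(k, x) = Mul(2, k) (Function('t')(k, x) = Mul(1, Mul(2, k)) = Mul(2, k))
Function('D')(b, l) = Mul(Pow(l, -1), Add(31, l)) (Function('D')(b, l) = Mul(Add(l, 31), Pow(l, -1)) = Mul(Add(31, l), Pow(l, -1)) = Mul(Pow(l, -1), Add(31, l)))
Function('A')(m) = 1 (Function('A')(m) = Mul(Mul(2, m), Pow(Mul(2, m), -1)) = Mul(Mul(2, m), Mul(Rational(1, 2), Pow(m, -1))) = 1)
Add(Mul(Function('D')(-53, -22), Pow(Function('A')(Function('t')(5, 0)), -1)), Mul(3644, Pow(4076, -1))) = Add(Mul(Mul(Pow(-22, -1), Add(31, -22)), Pow(1, -1)), Mul(3644, Pow(4076, -1))) = Add(Mul(Mul(Rational(-1, 22), 9), 1), Mul(3644, Rational(1, 4076))) = Add(Mul(Rational(-9, 22), 1), Rational(911, 1019)) = Add(Rational(-9, 22), Rational(911, 1019)) = Rational(10871, 22418)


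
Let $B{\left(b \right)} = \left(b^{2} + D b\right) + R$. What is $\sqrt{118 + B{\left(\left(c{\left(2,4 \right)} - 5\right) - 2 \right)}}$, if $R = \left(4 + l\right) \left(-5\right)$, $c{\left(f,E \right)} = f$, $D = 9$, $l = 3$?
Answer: $3 \sqrt{7} \approx 7.9373$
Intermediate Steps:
$R = -35$ ($R = \left(4 + 3\right) \left(-5\right) = 7 \left(-5\right) = -35$)
$B{\left(b \right)} = -35 + b^{2} + 9 b$ ($B{\left(b \right)} = \left(b^{2} + 9 b\right) - 35 = -35 + b^{2} + 9 b$)
$\sqrt{118 + B{\left(\left(c{\left(2,4 \right)} - 5\right) - 2 \right)}} = \sqrt{118 + \left(-35 + \left(\left(2 - 5\right) - 2\right)^{2} + 9 \left(\left(2 - 5\right) - 2\right)\right)} = \sqrt{118 + \left(-35 + \left(-3 - 2\right)^{2} + 9 \left(-3 - 2\right)\right)} = \sqrt{118 + \left(-35 + \left(-5\right)^{2} + 9 \left(-5\right)\right)} = \sqrt{118 - 55} = \sqrt{63} = 3 \sqrt{7}$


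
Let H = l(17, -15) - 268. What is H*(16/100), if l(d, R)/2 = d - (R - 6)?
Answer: -768/25 ≈ -30.720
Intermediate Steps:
l(d, R) = 12 - 2*R + 2*d (l(d, R) = 2*(d - (R - 6)) = 2*(d - (-6 + R)) = 2*(d + (6 - R)) = 2*(6 + d - R) = 12 - 2*R + 2*d)
H = -192 (H = (12 - 2*(-15) + 2*17) - 268 = (12 + 30 + 34) - 268 = 76 - 268 = -192)
H*(16/100) = -3072/100 = -192*4/25 = -768/25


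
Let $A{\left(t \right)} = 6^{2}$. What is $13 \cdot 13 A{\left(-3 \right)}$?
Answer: $6084$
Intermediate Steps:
$A{\left(t \right)} = 36$
$13 \cdot 13 A{\left(-3 \right)} = 13 \cdot 13 \cdot 36 = 169 \cdot 36 = 6084$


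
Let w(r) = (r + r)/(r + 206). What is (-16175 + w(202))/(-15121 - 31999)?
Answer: 1649749/4806240 ≈ 0.34325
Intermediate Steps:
w(r) = 2*r/(206 + r) (w(r) = (2*r)/(206 + r) = 2*r/(206 + r))
(-16175 + w(202))/(-15121 - 31999) = (-16175 + 2*202/(206 + 202))/(-15121 - 31999) = (-16175 + 2*202/408)/(-47120) = (-16175 + 2*202*(1/408))*(-1/47120) = (-16175 + 101/102)*(-1/47120) = -1649749/102*(-1/47120) = 1649749/4806240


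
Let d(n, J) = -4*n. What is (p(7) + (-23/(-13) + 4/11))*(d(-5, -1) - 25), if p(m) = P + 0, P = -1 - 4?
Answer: 2050/143 ≈ 14.336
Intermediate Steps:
P = -5
p(m) = -5 (p(m) = -5 + 0 = -5)
(p(7) + (-23/(-13) + 4/11))*(d(-5, -1) - 25) = (-5 + (-23/(-13) + 4/11))*(-4*(-5) - 25) = (-5 + (-23*(-1/13) + 4*(1/11)))*(20 - 25) = (-5 + (23/13 + 4/11))*(-5) = (-5 + 305/143)*(-5) = -410/143*(-5) = 2050/143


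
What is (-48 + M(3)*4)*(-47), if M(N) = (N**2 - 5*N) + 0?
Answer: 3384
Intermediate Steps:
M(N) = N**2 - 5*N
(-48 + M(3)*4)*(-47) = (-48 + (3*(-5 + 3))*4)*(-47) = (-48 + (3*(-2))*4)*(-47) = (-48 - 6*4)*(-47) = (-48 - 24)*(-47) = -72*(-47) = 3384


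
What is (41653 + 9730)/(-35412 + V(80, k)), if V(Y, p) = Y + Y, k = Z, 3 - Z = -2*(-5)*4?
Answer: -51383/35252 ≈ -1.4576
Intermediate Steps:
Z = -37 (Z = 3 - (-2*(-5))*4 = 3 - 10*4 = 3 - 1*40 = 3 - 40 = -37)
k = -37
V(Y, p) = 2*Y
(41653 + 9730)/(-35412 + V(80, k)) = (41653 + 9730)/(-35412 + 2*80) = 51383/(-35412 + 160) = 51383/(-35252) = 51383*(-1/35252) = -51383/35252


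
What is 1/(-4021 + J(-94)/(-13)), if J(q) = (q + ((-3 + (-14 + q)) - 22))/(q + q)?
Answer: -2444/9827551 ≈ -0.00024869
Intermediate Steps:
J(q) = (-39 + 2*q)/(2*q) (J(q) = (q + ((-17 + q) - 22))/((2*q)) = (q + (-39 + q))*(1/(2*q)) = (-39 + 2*q)*(1/(2*q)) = (-39 + 2*q)/(2*q))
1/(-4021 + J(-94)/(-13)) = 1/(-4021 + ((-39/2 - 94)/(-94))/(-13)) = 1/(-4021 - 1/94*(-227/2)*(-1/13)) = 1/(-4021 + (227/188)*(-1/13)) = 1/(-4021 - 227/2444) = 1/(-9827551/2444) = -2444/9827551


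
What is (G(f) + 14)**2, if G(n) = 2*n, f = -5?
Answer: 16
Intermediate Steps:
(G(f) + 14)**2 = (2*(-5) + 14)**2 = (-10 + 14)**2 = 4**2 = 16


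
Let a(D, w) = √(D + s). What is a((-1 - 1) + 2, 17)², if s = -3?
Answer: -3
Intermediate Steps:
a(D, w) = √(-3 + D) (a(D, w) = √(D - 3) = √(-3 + D))
a((-1 - 1) + 2, 17)² = (√(-3 + ((-1 - 1) + 2)))² = (√(-3 + (-2 + 2)))² = (√(-3 + 0))² = (√(-3))² = (I*√3)² = -3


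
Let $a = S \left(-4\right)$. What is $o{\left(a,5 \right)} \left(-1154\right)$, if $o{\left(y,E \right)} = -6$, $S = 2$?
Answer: $6924$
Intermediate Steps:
$a = -8$ ($a = 2 \left(-4\right) = -8$)
$o{\left(a,5 \right)} \left(-1154\right) = \left(-6\right) \left(-1154\right) = 6924$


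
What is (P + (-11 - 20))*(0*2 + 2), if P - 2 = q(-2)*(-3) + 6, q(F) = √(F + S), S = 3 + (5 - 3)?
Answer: -46 - 6*√3 ≈ -56.392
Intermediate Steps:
S = 5 (S = 3 + 2 = 5)
q(F) = √(5 + F) (q(F) = √(F + 5) = √(5 + F))
P = 8 - 3*√3 (P = 2 + (√(5 - 2)*(-3) + 6) = 2 + (√3*(-3) + 6) = 2 + (-3*√3 + 6) = 2 + (6 - 3*√3) = 8 - 3*√3 ≈ 2.8038)
(P + (-11 - 20))*(0*2 + 2) = ((8 - 3*√3) + (-11 - 20))*(0*2 + 2) = ((8 - 3*√3) - 31)*(0 + 2) = (-23 - 3*√3)*2 = -46 - 6*√3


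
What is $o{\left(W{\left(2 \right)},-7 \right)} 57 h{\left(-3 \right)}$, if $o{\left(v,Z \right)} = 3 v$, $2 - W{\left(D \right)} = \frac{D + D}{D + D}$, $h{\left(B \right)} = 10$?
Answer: $1710$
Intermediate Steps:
$W{\left(D \right)} = 1$ ($W{\left(D \right)} = 2 - \frac{D + D}{D + D} = 2 - \frac{2 D}{2 D} = 2 - 2 D \frac{1}{2 D} = 2 - 1 = 1$)
$o{\left(W{\left(2 \right)},-7 \right)} 57 h{\left(-3 \right)} = 3 \cdot 1 \cdot 57 \cdot 10 = 3 \cdot 57 \cdot 10 = 171 \cdot 10 = 1710$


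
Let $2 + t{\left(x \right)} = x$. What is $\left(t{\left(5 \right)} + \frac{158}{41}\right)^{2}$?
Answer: $\frac{78961}{1681} \approx 46.973$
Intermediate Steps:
$t{\left(x \right)} = -2 + x$
$\left(t{\left(5 \right)} + \frac{158}{41}\right)^{2} = \left(\left(-2 + 5\right) + \frac{158}{41}\right)^{2} = \left(3 + 158 \cdot \frac{1}{41}\right)^{2} = \left(3 + \frac{158}{41}\right)^{2} = \left(\frac{281}{41}\right)^{2} = \frac{78961}{1681}$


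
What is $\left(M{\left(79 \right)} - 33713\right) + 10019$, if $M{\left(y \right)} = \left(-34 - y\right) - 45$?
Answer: $-23852$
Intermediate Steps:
$M{\left(y \right)} = -79 - y$ ($M{\left(y \right)} = \left(-34 - y\right) - 45 = -79 - y$)
$\left(M{\left(79 \right)} - 33713\right) + 10019 = \left(\left(-79 - 79\right) - 33713\right) + 10019 = \left(-158 - 33713\right) + 10019 = -33871 + 10019 = -23852$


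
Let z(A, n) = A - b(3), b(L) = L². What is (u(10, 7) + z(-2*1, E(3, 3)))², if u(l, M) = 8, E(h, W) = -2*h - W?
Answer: 9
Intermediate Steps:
E(h, W) = -W - 2*h
z(A, n) = -9 + A (z(A, n) = A - 1*3² = A - 1*9 = A - 9 = -9 + A)
(u(10, 7) + z(-2*1, E(3, 3)))² = (8 + (-9 - 2*1))² = (8 + (-9 - 2))² = (8 - 11)² = (-3)² = 9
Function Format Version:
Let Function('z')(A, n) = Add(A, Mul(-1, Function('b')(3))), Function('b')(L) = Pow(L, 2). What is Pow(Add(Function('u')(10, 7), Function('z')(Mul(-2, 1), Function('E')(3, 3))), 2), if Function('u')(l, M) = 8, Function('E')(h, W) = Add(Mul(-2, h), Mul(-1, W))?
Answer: 9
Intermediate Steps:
Function('E')(h, W) = Add(Mul(-1, W), Mul(-2, h))
Function('z')(A, n) = Add(-9, A) (Function('z')(A, n) = Add(A, Mul(-1, Pow(3, 2))) = Add(A, Mul(-1, 9)) = Add(A, -9) = Add(-9, A))
Pow(Add(Function('u')(10, 7), Function('z')(Mul(-2, 1), Function('E')(3, 3))), 2) = Pow(Add(8, Add(-9, Mul(-2, 1))), 2) = Pow(Add(8, Add(-9, -2)), 2) = Pow(Add(8, -11), 2) = Pow(-3, 2) = 9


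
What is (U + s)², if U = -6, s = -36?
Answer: 1764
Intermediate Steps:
(U + s)² = (-6 - 36)² = (-42)² = 1764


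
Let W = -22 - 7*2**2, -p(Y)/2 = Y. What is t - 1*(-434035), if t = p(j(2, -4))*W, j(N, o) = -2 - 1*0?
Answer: 433835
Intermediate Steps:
j(N, o) = -2 (j(N, o) = -2 + 0 = -2)
p(Y) = -2*Y
W = -50 (W = -22 - 7*4 = -22 - 28 = -50)
t = -200 (t = -2*(-2)*(-50) = 4*(-50) = -200)
t - 1*(-434035) = -200 - 1*(-434035) = -200 + 434035 = 433835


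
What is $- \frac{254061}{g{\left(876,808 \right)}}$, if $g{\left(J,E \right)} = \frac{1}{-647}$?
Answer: $164377467$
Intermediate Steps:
$g{\left(J,E \right)} = - \frac{1}{647}$
$- \frac{254061}{g{\left(876,808 \right)}} = - \frac{254061}{- \frac{1}{647}} = \left(-254061\right) \left(-647\right) = 164377467$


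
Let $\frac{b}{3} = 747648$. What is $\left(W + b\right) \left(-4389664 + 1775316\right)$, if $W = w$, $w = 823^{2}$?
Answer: $-7634609877004$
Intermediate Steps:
$b = 2242944$ ($b = 3 \cdot 747648 = 2242944$)
$w = 677329$
$W = 677329$
$\left(W + b\right) \left(-4389664 + 1775316\right) = \left(677329 + 2242944\right) \left(-4389664 + 1775316\right) = 2920273 \left(-2614348\right) = -7634609877004$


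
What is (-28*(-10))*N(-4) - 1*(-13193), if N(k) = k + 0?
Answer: 12073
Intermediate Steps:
N(k) = k
(-28*(-10))*N(-4) - 1*(-13193) = -28*(-10)*(-4) - 1*(-13193) = 280*(-4) + 13193 = -1120 + 13193 = 12073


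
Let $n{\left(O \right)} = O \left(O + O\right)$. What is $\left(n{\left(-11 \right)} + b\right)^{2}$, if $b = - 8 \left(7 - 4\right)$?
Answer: $47524$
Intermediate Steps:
$b = -24$ ($b = \left(-8\right) 3 = -24$)
$n{\left(O \right)} = 2 O^{2}$ ($n{\left(O \right)} = O 2 O = 2 O^{2}$)
$\left(n{\left(-11 \right)} + b\right)^{2} = \left(2 \left(-11\right)^{2} - 24\right)^{2} = \left(2 \cdot 121 - 24\right)^{2} = \left(242 - 24\right)^{2} = 218^{2} = 47524$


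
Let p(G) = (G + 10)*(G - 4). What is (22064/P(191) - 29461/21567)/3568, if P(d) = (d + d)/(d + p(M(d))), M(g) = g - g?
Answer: 35921371693/14697651696 ≈ 2.4440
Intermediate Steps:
M(g) = 0
p(G) = (-4 + G)*(10 + G) (p(G) = (10 + G)*(-4 + G) = (-4 + G)*(10 + G))
P(d) = 2*d/(-40 + d) (P(d) = (d + d)/(d + (-40 + 0**2 + 6*0)) = (2*d)/(d + (-40 + 0 + 0)) = (2*d)/(d - 40) = (2*d)/(-40 + d) = 2*d/(-40 + d))
(22064/P(191) - 29461/21567)/3568 = (22064/((2*191/(-40 + 191))) - 29461/21567)/3568 = (22064/((2*191/151)) - 29461*1/21567)*(1/3568) = (22064/((2*191*(1/151))) - 29461/21567)*(1/3568) = (22064/(382/151) - 29461/21567)*(1/3568) = (22064*(151/382) - 29461/21567)*(1/3568) = (1665832/191 - 29461/21567)*(1/3568) = (35921371693/4119297)*(1/3568) = 35921371693/14697651696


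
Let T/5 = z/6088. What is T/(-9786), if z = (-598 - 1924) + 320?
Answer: 1835/9929528 ≈ 0.00018480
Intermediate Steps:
z = -2202 (z = -2522 + 320 = -2202)
T = -5505/3044 (T = 5*(-2202/6088) = 5*(-2202*1/6088) = 5*(-1101/3044) = -5505/3044 ≈ -1.8085)
T/(-9786) = -5505/3044/(-9786) = -5505/3044*(-1/9786) = 1835/9929528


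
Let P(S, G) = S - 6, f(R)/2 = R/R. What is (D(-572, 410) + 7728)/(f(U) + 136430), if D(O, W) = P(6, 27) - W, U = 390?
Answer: 3659/68216 ≈ 0.053638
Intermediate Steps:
f(R) = 2 (f(R) = 2*(R/R) = 2*1 = 2)
P(S, G) = -6 + S
D(O, W) = -W (D(O, W) = (-6 + 6) - W = 0 - W = -W)
(D(-572, 410) + 7728)/(f(U) + 136430) = (-1*410 + 7728)/(2 + 136430) = (-410 + 7728)/136432 = 7318*(1/136432) = 3659/68216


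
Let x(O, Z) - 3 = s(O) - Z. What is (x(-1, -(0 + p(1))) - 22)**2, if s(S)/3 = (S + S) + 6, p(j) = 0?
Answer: 49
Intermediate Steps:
s(S) = 18 + 6*S (s(S) = 3*((S + S) + 6) = 3*(2*S + 6) = 3*(6 + 2*S) = 18 + 6*S)
x(O, Z) = 21 - Z + 6*O (x(O, Z) = 3 + ((18 + 6*O) - Z) = 3 + (18 - Z + 6*O) = 21 - Z + 6*O)
(x(-1, -(0 + p(1))) - 22)**2 = ((21 - (-1)*(0 + 0) + 6*(-1)) - 22)**2 = ((21 - (-1)*0 - 6) - 22)**2 = ((21 - 1*0 - 6) - 22)**2 = ((21 + 0 - 6) - 22)**2 = (15 - 22)**2 = (-7)**2 = 49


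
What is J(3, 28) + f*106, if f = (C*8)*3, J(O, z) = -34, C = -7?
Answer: -17842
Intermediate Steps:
f = -168 (f = -7*8*3 = -56*3 = -168)
J(3, 28) + f*106 = -34 - 168*106 = -34 - 17808 = -17842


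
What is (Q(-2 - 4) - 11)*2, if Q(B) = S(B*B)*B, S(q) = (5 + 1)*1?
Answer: -94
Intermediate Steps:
S(q) = 6 (S(q) = 6*1 = 6)
Q(B) = 6*B
(Q(-2 - 4) - 11)*2 = (6*(-2 - 4) - 11)*2 = (6*(-6) - 11)*2 = (-36 - 11)*2 = -47*2 = -94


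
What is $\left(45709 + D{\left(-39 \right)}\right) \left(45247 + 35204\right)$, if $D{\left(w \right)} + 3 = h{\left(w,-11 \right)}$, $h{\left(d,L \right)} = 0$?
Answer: $3677093406$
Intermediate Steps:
$D{\left(w \right)} = -3$ ($D{\left(w \right)} = -3 + 0 = -3$)
$\left(45709 + D{\left(-39 \right)}\right) \left(45247 + 35204\right) = \left(45709 - 3\right) \left(45247 + 35204\right) = 45706 \cdot 80451 = 3677093406$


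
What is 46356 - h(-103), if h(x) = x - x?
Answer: 46356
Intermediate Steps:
h(x) = 0
46356 - h(-103) = 46356 - 1*0 = 46356 + 0 = 46356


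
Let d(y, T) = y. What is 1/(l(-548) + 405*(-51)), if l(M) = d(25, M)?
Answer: -1/20630 ≈ -4.8473e-5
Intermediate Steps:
l(M) = 25
1/(l(-548) + 405*(-51)) = 1/(25 + 405*(-51)) = 1/(25 - 20655) = 1/(-20630) = -1/20630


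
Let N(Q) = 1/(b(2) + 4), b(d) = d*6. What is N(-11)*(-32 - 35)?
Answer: -67/16 ≈ -4.1875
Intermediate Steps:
b(d) = 6*d
N(Q) = 1/16 (N(Q) = 1/(6*2 + 4) = 1/(12 + 4) = 1/16)
N(-11)*(-32 - 35) = (-32 - 35)/16 = (1/16)*(-67) = -67/16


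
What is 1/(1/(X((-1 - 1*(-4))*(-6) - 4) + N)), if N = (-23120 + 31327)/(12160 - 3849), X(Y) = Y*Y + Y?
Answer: 3847889/8311 ≈ 462.99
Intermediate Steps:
X(Y) = Y + Y² (X(Y) = Y² + Y = Y + Y²)
N = 8207/8311 ≈ 0.98749
1/(1/(X((-1 - 1*(-4))*(-6) - 4) + N)) = 1/(1/(((-1 - 1*(-4))*(-6) - 4)*(1 + ((-1 - 1*(-4))*(-6) - 4)) + 8207/8311)) = 1/(1/(((-1 + 4)*(-6) - 4)*(1 + ((-1 + 4)*(-6) - 4)) + 8207/8311)) = 1/(1/((3*(-6) - 4)*(1 + (3*(-6) - 4)) + 8207/8311)) = 1/(1/((-18 - 4)*(1 + (-18 - 4)) + 8207/8311)) = 1/(1/(-22*(1 - 22) + 8207/8311)) = 1/(1/(-22*(-21) + 8207/8311)) = 1/(1/(462 + 8207/8311)) = 1/(1/(3847889/8311)) = 1/(8311/3847889) = 3847889/8311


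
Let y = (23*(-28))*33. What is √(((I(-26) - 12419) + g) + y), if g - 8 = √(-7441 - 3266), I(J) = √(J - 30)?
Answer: √(-33663 + I*√10707 + 2*I*√14) ≈ 0.3024 + 183.48*I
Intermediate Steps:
I(J) = √(-30 + J)
y = -21252 (y = -644*33 = -21252)
g = 8 + I*√10707 (g = 8 + √(-7441 - 3266) = 8 + √(-10707) = 8 + I*√10707 ≈ 8.0 + 103.47*I)
√(((I(-26) - 12419) + g) + y) = √(((√(-30 - 26) - 12419) + (8 + I*√10707)) - 21252) = √(((√(-56) - 12419) + (8 + I*√10707)) - 21252) = √(((2*I*√14 - 12419) + (8 + I*√10707)) - 21252) = √(((-12419 + 2*I*√14) + (8 + I*√10707)) - 21252) = √((-12411 + I*√10707 + 2*I*√14) - 21252) = √(-33663 + I*√10707 + 2*I*√14)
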